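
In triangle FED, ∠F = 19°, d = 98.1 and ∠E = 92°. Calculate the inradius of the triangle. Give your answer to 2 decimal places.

r ≈ 14.13

The third angle is ∠D = 180° − ∠F − ∠E = 69.00°.
Law of sines: f = d·sin F/sin D ≈ 34.21.
Law of sines: e = d·sin E/sin D ≈ 105.02.
Area = ½·d·f·sin E ≈ 1677.
Semiperimeter s = (34.21+105.02+98.1)/2 = 118.66.
Inradius = area/s = 1677/118.66 ≈ 14.132.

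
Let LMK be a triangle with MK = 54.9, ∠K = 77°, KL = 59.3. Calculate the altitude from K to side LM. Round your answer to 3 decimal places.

h_K ≈ 44.568

By the law of cosines, LM² = MK² + KL² − 2·MK·KL·cos K = 5065.8, so LM ≈ 71.175.
Area = ½·MK·KL·sin K ≈ 1586.1.
The altitude from K has length 2·area/LM ≈ 44.568.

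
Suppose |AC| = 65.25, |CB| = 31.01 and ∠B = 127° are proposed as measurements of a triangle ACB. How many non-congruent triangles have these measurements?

|CB|·sin B = 31.01·sin(127°) ≈ 24.77.
Since ∠B is not acute, a triangle exists only if |AC| > |CB|; here |AC| > |CB|, so there is exactly one triangle.

1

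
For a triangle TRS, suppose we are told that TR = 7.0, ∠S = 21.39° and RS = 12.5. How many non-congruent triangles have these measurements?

RS·sin S = 12.5·sin(21.39°) ≈ 4.559.
Since RS sin S < TR < RS (4.559 < 7.0 < 12.5), two triangles exist.

2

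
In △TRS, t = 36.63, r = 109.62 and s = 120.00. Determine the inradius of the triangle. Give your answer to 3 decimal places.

Semiperimeter p = (36.63 + 109.62 + 120)/2 = 133.12.
Heron's formula: area = √(133.12·96.495·23.505·13.125) ≈ 1990.7.
Inradius = area/p = 1990.7/133.12 ≈ 14.954.

14.954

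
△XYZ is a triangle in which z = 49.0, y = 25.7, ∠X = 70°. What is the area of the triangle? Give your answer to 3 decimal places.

Area = ½·y·z·sin X ≈ 591.68.

area ≈ 591.677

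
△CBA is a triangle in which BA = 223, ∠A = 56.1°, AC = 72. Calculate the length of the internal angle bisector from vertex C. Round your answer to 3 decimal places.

63.204

By the law of cosines, CB² = BA² + AC² − 2·BA·AC·cos A = 37003, so CB ≈ 192.36.
Law of cosines again: cos C = (AC² + CB² − BA²)/(2·AC·CB) ≈ -0.27229, so ∠C ≈ 105.80°.
The bisector from C has length 2·AC·CB·cos(∠C/2)/(AC+CB) ≈ 63.204.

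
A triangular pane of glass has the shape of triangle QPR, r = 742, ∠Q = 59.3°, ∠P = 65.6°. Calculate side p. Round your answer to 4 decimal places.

The third angle is ∠R = 180° − ∠Q − ∠P = 55.10°.
Law of sines: p = r·sin P/sin R ≈ 823.91.

823.9051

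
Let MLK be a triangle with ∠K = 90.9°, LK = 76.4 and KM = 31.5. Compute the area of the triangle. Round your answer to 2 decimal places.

area ≈ 1203.15

Area = ½·LK·KM·sin K ≈ 1203.2.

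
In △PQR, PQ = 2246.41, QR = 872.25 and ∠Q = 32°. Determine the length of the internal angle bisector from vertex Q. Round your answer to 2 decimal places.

By the law of cosines, RP² = PQ² + QR² − 2·PQ·QR·cos Q = 2.4838e+06, so RP ≈ 1576.
The bisector from Q has length 2·PQ·QR·cos(∠Q/2)/(PQ+QR) ≈ 1207.9.

t_Q ≈ 1207.91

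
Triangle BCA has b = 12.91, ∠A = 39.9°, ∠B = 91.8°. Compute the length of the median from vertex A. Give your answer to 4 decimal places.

The third angle is ∠C = 180° − ∠A − ∠B = 48.30°.
Law of sines: c = b·sin C/sin B ≈ 9.6439.
Law of sines: a = b·sin A/sin B ≈ 8.2852.
Median from A: ½√(2·b² + 2·c² − a²) ≈ 10.615.

m_A ≈ 10.6148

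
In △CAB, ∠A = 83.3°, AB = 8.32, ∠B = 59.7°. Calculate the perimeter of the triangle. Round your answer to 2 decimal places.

perimeter ≈ 33.99

The third angle is ∠C = 180° − ∠A − ∠B = 37.00°.
Law of sines: BC = AB·sin A/sin C ≈ 13.73.
Law of sines: CA = AB·sin B/sin C ≈ 11.936.
Semiperimeter s = (8.32+13.73+11.936)/2 = 16.993.
Perimeter = 8.32 + 13.73 + 11.936 = 33.987.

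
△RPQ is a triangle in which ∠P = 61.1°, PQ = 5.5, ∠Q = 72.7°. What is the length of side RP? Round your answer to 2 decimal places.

The third angle is ∠R = 180° − ∠P − ∠Q = 46.20°.
Law of sines: RP = PQ·sin Q/sin R ≈ 7.2755.

7.28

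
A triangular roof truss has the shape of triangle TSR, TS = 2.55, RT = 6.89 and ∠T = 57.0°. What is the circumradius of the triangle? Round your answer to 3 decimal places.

By the law of cosines, SR² = RT² + TS² − 2·RT·TS·cos T = 34.837, so SR ≈ 5.9022.
Area = ½·RT·TS·sin T ≈ 7.3675.
Circumradius = SR/(2 sin T) ≈ 3.5188.

3.519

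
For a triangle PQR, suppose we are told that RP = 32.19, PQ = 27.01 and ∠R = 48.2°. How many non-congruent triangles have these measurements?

RP·sin R = 32.19·sin(48.2°) ≈ 24.
Since RP sin R < PQ < RP (24 < 27.01 < 32.19), two triangles exist.

2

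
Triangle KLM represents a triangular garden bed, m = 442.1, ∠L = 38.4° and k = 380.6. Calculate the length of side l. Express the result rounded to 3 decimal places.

276.722

By the law of cosines, l² = m² + k² − 2·m·k·cos L = 76575, so l ≈ 276.72.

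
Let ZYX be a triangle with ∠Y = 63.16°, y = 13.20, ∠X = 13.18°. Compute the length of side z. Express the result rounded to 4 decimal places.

The third angle is ∠Z = 180° − ∠Y − ∠X = 103.66°.
Law of sines: z = y·sin Z/sin Y ≈ 14.375.

14.3753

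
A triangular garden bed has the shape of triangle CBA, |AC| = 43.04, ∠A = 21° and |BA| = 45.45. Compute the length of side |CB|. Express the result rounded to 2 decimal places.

By the law of cosines, |CB|² = |BA|² + |AC|² − 2·|BA|·|AC|·cos A = 265.66, so |CB| ≈ 16.299.

16.30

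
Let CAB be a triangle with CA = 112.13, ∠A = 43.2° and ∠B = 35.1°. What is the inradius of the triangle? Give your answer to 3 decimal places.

r ≈ 33.573

The third angle is ∠C = 180° − ∠A − ∠B = 101.70°.
Law of sines: AB = CA·sin C/sin B ≈ 190.96.
Law of sines: BC = CA·sin A/sin B ≈ 133.49.
Area = ½·CA·AB·sin A ≈ 7328.7.
Semiperimeter s = (190.96+133.49+112.13)/2 = 218.29.
Inradius = area/s = 7328.7/218.29 ≈ 33.573.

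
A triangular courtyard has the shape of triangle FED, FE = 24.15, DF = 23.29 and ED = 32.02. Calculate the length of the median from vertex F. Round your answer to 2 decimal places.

m_F ≈ 17.51

Median from F: ½√(2·DF² + 2·FE² − ED²) ≈ 17.507.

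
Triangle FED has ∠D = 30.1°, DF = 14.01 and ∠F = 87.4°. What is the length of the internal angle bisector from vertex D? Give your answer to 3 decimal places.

The third angle is ∠E = 180° − ∠D − ∠F = 62.50°.
Law of sines: ED = DF·sin F/sin E ≈ 15.778.
Law of sines: FE = DF·sin D/sin E ≈ 7.9212.
The bisector from D has length 2·ED·DF·cos(∠D/2)/(ED+DF) ≈ 14.333.

14.333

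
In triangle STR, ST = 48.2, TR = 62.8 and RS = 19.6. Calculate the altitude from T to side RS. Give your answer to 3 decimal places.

Semiperimeter s = (62.8 + 19.6 + 48.2)/2 = 65.3.
Heron's formula: area = √(65.3·2.5·45.7·17.1) ≈ 357.18.
The altitude from T has length 2·area/RS ≈ 36.447.

h_T ≈ 36.447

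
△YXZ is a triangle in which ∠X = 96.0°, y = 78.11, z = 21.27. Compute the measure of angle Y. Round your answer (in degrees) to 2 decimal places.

By the law of cosines, x² = z² + y² − 2·z·y·cos X = 6900.9, so x ≈ 83.072.
Law of cosines again: cos Y = (x² + z² − y²)/(2·x·z) ≈ 0.35433, so ∠Y ≈ 69.25°.

∠Y ≈ 69.25°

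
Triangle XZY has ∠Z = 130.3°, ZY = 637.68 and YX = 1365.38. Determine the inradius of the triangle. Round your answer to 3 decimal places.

Law of sines: sin X = ZY·sin Z/YX ≈ 0.35619.
Since YX ≥ ZY, only the acute value applies: ∠X ≈ 20.87°.
Then ∠Y = 180° − ∠Z − ∠X ≈ 28.83°.
Law of sines gives XZ = YX·sin Y/sin Z ≈ 863.38.
Area = ½·YX·ZY·sin Y ≈ 2.0995e+05.
Semiperimeter s = (637.68+1365.4+863.38)/2 = 1433.2.
Inradius = area/s = 2.0995e+05/1433.2 ≈ 146.49.

r ≈ 146.487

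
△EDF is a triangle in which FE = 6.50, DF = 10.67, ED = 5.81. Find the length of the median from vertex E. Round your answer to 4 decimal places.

Median from E: ½√(2·FE² + 2·ED² − DF²) ≈ 3.0888.

3.0888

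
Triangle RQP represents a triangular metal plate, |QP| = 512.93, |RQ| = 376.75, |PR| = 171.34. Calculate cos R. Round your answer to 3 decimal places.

-0.711

By the law of cosines, cos R = (|PR|² + |RQ|² − |QP|²) / (2·|PR|·|RQ|) ≈ -0.71104, so ∠R ≈ 135.32°.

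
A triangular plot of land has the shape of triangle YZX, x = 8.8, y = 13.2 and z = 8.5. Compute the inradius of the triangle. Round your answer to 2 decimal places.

Semiperimeter s = (13.2 + 8.5 + 8.8)/2 = 15.25.
Heron's formula: area = √(15.25·2.05·6.75·6.45) ≈ 36.893.
Inradius = area/s = 36.893/15.25 ≈ 2.4192.

2.42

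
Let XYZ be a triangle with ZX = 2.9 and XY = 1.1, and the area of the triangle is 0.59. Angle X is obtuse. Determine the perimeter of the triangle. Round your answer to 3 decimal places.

7.943

From area = ½·ZX·XY·sin X, we get sin X = 2·area/(ZX·XY) ≈ 0.36991.
Taking the obtuse solution, ∠X ≈ 158.29°.
Law of cosines then gives YZ ≈ 3.943.
Perimeter = 3.943 + 2.9 + 1.1 = 7.943.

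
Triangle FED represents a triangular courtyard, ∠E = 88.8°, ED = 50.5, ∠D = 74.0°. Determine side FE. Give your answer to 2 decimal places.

The third angle is ∠F = 180° − ∠E − ∠D = 17.20°.
Law of sines: FE = ED·sin D/sin F ≈ 164.16.

164.16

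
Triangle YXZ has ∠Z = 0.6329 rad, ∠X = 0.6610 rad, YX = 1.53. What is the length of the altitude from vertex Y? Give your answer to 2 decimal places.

0.94

The third angle is ∠Y = π − ∠X − ∠Z = 1.8477 rad.
Law of sines: XZ = YX·sin Y/sin Z ≈ 2.4882.
Law of sines: ZY = YX·sin X/sin Z ≈ 1.588.
Area = ½·YX·XZ·sin X ≈ 1.1685.
The altitude from Y has length 2·area/XZ ≈ 0.93928.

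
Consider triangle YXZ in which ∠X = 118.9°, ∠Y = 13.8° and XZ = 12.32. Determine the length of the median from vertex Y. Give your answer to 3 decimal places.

m_Y ≈ 41.288

The third angle is ∠Z = 180° − ∠Y − ∠X = 47.30°.
Law of sines: ZY = XZ·sin X/sin Y ≈ 45.217.
Law of sines: YX = XZ·sin Z/sin Y ≈ 37.958.
Median from Y: ½√(2·ZY² + 2·YX² − XZ²) ≈ 41.288.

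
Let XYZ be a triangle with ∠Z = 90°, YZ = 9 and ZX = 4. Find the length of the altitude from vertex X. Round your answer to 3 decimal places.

By the law of cosines, XY² = YZ² + ZX² − 2·YZ·ZX·cos Z = 97, so XY ≈ 9.8489.
Area = ½·YZ·ZX·sin Z ≈ 18.
The altitude from X has length 2·area/YZ ≈ 4.

4.000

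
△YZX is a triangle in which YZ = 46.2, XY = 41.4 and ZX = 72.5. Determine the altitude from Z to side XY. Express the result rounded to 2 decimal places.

h_Z ≈ 42.96

Semiperimeter s = (72.5 + 41.4 + 46.2)/2 = 80.05.
Heron's formula: area = √(80.05·7.55·38.65·33.85) ≈ 889.22.
The altitude from Z has length 2·area/XY ≈ 42.957.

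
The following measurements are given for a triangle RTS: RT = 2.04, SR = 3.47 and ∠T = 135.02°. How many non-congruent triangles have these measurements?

RT·sin T = 2.04·sin(135.02°) ≈ 1.442.
Since ∠T is not acute, a triangle exists only if SR > RT; here SR > RT, so there is exactly one triangle.

1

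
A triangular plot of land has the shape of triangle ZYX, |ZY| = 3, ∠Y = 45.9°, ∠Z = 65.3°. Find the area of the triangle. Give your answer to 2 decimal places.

The third angle is ∠X = 180° − ∠Z − ∠Y = 68.80°.
Law of sines: |YX| = |ZY|·sin Z/sin X ≈ 2.9234.
Law of sines: |XZ| = |ZY|·sin Y/sin X ≈ 2.3108.
Area = ½·|ZY|·|YX|·sin Y ≈ 3.149.

3.15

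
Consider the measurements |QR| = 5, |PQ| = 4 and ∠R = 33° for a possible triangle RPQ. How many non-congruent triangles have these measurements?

2

|QR|·sin R = 5·sin(33°) ≈ 2.723.
Since |QR| sin R < |PQ| < |QR| (2.723 < 4 < 5), two triangles exist.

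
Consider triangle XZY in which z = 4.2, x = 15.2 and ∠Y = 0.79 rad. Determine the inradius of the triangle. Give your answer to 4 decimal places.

r ≈ 1.4171

By the law of cosines, y² = x² + z² − 2·x·z·cos Y = 158.81, so y ≈ 12.602.
Area = ½·x·z·sin Y ≈ 22.674.
Semiperimeter s = (15.2+4.2+12.602)/2 = 16.001.
Inradius = area/s = 22.674/16.001 ≈ 1.4171.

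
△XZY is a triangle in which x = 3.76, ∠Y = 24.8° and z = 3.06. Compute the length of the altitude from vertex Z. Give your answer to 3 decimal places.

By the law of cosines, y² = x² + z² − 2·x·z·cos Y = 2.6122, so y ≈ 1.6162.
Area = ½·x·z·sin Y ≈ 2.413.
The altitude from Z has length 2·area/z ≈ 1.5771.

h_Z ≈ 1.577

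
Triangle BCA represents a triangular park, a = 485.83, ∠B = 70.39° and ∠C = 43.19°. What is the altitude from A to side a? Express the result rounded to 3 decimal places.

The third angle is ∠A = 180° − ∠B − ∠C = 66.42°.
Law of sines: b = a·sin B/sin A ≈ 499.35.
Law of sines: c = a·sin C/sin A ≈ 362.81.
Area = ½·a·b·sin C ≈ 83019.
The altitude from A has length 2·area/a ≈ 341.76.

341.762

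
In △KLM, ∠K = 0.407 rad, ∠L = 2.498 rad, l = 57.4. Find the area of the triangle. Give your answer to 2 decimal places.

The third angle is ∠M = π − ∠K − ∠L = 0.237 rad.
Law of sines: k = l·sin K/sin L ≈ 37.866.
Law of sines: m = l·sin M/sin L ≈ 22.421.
Area = ½·l·k·sin M ≈ 254.72.

254.72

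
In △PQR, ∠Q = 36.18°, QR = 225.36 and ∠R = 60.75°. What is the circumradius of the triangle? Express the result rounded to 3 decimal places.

113.509

The third angle is ∠P = 180° − ∠Q − ∠R = 83.07°.
Law of sines: RP = QR·sin Q/sin P ≈ 134.01.
Law of sines: PQ = QR·sin R/sin P ≈ 198.07.
Circumradius = QR/(2 sin P) ≈ 113.51.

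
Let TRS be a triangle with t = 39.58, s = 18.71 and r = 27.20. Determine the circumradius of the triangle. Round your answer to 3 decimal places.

By the law of cosines, cos T = (r² + s² − t²) / (2·r·s) ≈ -0.46832, so ∠T ≈ 117.93°.
Circumradius = t/(2 sin T) ≈ 22.398.

22.398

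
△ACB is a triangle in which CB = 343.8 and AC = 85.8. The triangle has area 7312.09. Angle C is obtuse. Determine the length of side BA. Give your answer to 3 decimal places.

From area = ½·AC·CB·sin C, we get sin C = 2·area/(AC·CB) ≈ 0.49577.
Taking the obtuse solution, ∠C ≈ 150.28°.
Law of cosines then gives BA ≈ 420.47.

420.471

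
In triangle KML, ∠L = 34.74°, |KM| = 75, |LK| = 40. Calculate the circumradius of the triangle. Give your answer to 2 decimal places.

Law of sines: sin M = |LK|·sin L/|KM| ≈ 0.30392.
Since |KM| ≥ |LK|, only the acute value applies: ∠M ≈ 17.69°.
Then ∠K = 180° − ∠L − ∠M ≈ 127.57°.
Law of sines gives |ML| = |KM|·sin K/sin L ≈ 104.32.
Circumradius = |KM|/(2 sin L) ≈ 65.806.

R ≈ 65.81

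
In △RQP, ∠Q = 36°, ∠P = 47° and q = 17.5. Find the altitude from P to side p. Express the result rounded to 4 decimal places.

17.3696

The third angle is ∠R = 180° − ∠Q − ∠P = 97.00°.
Law of sines: r = q·sin R/sin Q ≈ 29.551.
Law of sines: p = q·sin P/sin Q ≈ 21.774.
Area = ½·q·r·sin P ≈ 189.11.
The altitude from P has length 2·area/p ≈ 17.37.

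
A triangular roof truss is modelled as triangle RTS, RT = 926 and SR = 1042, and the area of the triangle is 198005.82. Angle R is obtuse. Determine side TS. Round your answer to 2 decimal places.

1924.32

From area = ½·SR·RT·sin R, we get sin R = 2·area/(SR·RT) ≈ 0.41042.
Taking the obtuse solution, ∠R ≈ 155.77°.
Law of cosines then gives TS ≈ 1924.3.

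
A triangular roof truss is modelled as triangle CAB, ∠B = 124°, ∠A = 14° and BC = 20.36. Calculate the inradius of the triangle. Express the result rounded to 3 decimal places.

r ≈ 6.491

The third angle is ∠C = 180° − ∠A − ∠B = 42.00°.
Law of sines: AB = BC·sin C/sin A ≈ 56.314.
Law of sines: CA = BC·sin B/sin A ≈ 69.771.
Area = ½·BC·AB·sin B ≈ 475.26.
Semiperimeter s = (56.314+20.36+69.771)/2 = 73.222.
Inradius = area/s = 475.26/73.222 ≈ 6.4907.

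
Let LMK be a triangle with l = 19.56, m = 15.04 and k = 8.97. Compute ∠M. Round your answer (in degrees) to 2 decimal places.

By the law of cosines, cos M = (k² + l² − m²) / (2·k·l) ≈ 0.67497, so ∠M ≈ 47.55°.

∠M ≈ 47.55°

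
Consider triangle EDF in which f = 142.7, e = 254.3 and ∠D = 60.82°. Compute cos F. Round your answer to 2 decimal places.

cos F ≈ 0.83

By the law of cosines, d² = f² + e² − 2·f·e·cos D = 49646, so d ≈ 222.81.
Law of cosines again: cos F = (e² + d² − f²)/(2·e·d) ≈ 0.82906, so ∠F ≈ 34.00°.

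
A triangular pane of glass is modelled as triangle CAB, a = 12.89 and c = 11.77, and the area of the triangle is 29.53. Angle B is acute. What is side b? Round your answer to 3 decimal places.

From area = ½·c·a·sin B, we get sin B = 2·area/(c·a) ≈ 0.38928.
Taking the acute solution, ∠B ≈ 0.400 rad.
Law of cosines then gives b ≈ 5.0189.

5.019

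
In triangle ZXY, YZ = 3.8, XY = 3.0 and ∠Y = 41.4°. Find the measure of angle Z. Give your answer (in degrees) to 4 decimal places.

∠Z ≈ 52.0063°

By the law of cosines, ZX² = XY² + YZ² − 2·XY·YZ·cos Y = 6.3375, so ZX ≈ 2.5174.
Law of cosines again: cos Z = (YZ² + ZX² − XY²)/(2·YZ·ZX) ≈ 0.61557, so ∠Z ≈ 52.01°.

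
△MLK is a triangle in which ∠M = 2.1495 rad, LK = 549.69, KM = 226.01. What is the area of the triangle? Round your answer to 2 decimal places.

Law of sines: sin L = KM·sin M/LK ≈ 0.34421.
Since LK ≥ KM, only the acute value applies: ∠L ≈ 0.3514 rad.
Then ∠K = π − ∠M − ∠L ≈ 0.6407 rad.
Law of sines gives ML = LK·sin K/sin M ≈ 392.49.
Area = ½·LK·KM·sin K ≈ 37131.

area ≈ 37131.01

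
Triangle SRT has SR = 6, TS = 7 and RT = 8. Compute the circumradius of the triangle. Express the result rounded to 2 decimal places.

By the law of cosines, cos S = (TS² + SR² − RT²) / (2·TS·SR) ≈ 0.25000, so ∠S ≈ 75.52°.
Circumradius = RT/(2 sin S) ≈ 4.1312.

4.13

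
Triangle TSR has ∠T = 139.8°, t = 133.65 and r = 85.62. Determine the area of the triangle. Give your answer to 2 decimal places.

1555.48

Law of sines: sin R = r·sin T/t ≈ 0.41350.
Since t ≥ r, only the acute value applies: ∠R ≈ 24.42°.
Then ∠S = 180° − ∠T − ∠R ≈ 15.78°.
Law of sines gives s = t·sin S/sin T ≈ 56.293.
Area = ½·t·r·sin S ≈ 1555.5.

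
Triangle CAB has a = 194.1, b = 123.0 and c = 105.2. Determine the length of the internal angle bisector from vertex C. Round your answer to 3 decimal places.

t_C ≈ 145.762

By the law of cosines, cos C = (a² + b² − c²) / (2·a·b) ≈ 0.87409, so ∠C ≈ 29.06°.
The bisector from C has length 2·a·b·cos(∠C/2)/(a+b) ≈ 145.76.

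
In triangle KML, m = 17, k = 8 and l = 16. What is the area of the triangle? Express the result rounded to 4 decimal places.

Semiperimeter s = (8 + 17 + 16)/2 = 20.5.
Heron's formula: area = √(20.5·12.5·3.5·4.5) ≈ 63.529.

63.5290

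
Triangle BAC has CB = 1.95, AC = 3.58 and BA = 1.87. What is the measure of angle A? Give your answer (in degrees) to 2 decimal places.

∠A ≈ 20.87°

By the law of cosines, cos A = (BA² + AC² − CB²) / (2·BA·AC) ≈ 0.93439, so ∠A ≈ 20.87°.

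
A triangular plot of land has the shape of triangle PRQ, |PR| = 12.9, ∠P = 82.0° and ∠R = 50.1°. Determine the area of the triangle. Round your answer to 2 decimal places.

The third angle is ∠Q = 180° − ∠P − ∠R = 47.90°.
Law of sines: |RQ| = |PR|·sin P/sin Q ≈ 17.217.
Law of sines: |QP| = |PR|·sin R/sin Q ≈ 13.338.
Area = ½·|PR|·|RQ|·sin R ≈ 85.192.

85.19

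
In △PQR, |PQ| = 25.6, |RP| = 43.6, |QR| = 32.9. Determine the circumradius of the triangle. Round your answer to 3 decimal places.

By the law of cosines, cos P = (|RP|² + |PQ|² − |QR|²) / (2·|RP|·|PQ|) ≈ 0.66026, so ∠P ≈ 0.8496 rad.
Circumradius = |QR|/(2 sin P) ≈ 21.903.

21.903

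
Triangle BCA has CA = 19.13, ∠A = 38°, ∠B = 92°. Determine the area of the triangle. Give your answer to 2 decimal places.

The third angle is ∠C = 180° − ∠A − ∠B = 50.00°.
Law of sines: AB = CA·sin C/sin B ≈ 14.663.
Law of sines: BC = CA·sin A/sin B ≈ 11.785.
Area = ½·CA·AB·sin A ≈ 86.35.

area ≈ 86.35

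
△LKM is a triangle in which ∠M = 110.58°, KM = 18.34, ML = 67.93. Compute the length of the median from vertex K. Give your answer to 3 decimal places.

By the law of cosines, LK² = KM² + ML² − 2·KM·ML·cos M = 5826.7, so LK ≈ 76.333.
Median from K: ½√(2·LK² + 2·KM² − ML²) ≈ 43.908.

m_K ≈ 43.908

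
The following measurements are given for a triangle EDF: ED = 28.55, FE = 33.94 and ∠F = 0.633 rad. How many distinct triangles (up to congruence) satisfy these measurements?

FE·sin F = 33.94·sin(0.633 rad) ≈ 20.08.
Since FE sin F < ED < FE (20.08 < 28.55 < 33.94), two triangles exist.

2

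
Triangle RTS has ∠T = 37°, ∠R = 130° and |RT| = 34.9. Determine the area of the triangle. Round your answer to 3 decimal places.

area ≈ 1248.101

The third angle is ∠S = 180° − ∠R − ∠T = 13.00°.
Law of sines: |TS| = |RT|·sin R/sin S ≈ 118.85.
Law of sines: |SR| = |RT|·sin T/sin S ≈ 93.369.
Area = ½·|RT|·|TS|·sin T ≈ 1248.1.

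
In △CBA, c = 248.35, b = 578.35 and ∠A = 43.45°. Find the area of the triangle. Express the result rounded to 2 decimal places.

49389.81

Area = ½·c·b·sin A ≈ 49390.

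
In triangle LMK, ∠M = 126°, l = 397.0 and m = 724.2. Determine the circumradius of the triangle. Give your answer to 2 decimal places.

R ≈ 447.58

Law of sines: sin L = l·sin M/m ≈ 0.44350.
Since m ≥ l, only the acute value applies: ∠L ≈ 26.33°.
Then ∠K = 180° − ∠M − ∠L ≈ 27.67°.
Law of sines gives k = m·sin K/sin M ≈ 415.73.
Circumradius = m/(2 sin M) ≈ 447.58.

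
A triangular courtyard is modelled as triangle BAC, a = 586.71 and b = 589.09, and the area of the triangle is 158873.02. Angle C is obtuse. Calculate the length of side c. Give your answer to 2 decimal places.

981.45

From area = ½·b·a·sin C, we get sin C = 2·area/(b·a) ≈ 0.91934.
Taking the obtuse solution, ∠C ≈ 113.17°.
Law of cosines then gives c ≈ 981.45.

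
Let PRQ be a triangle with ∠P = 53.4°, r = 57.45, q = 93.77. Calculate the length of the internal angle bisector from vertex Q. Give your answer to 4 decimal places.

46.5541

By the law of cosines, p² = r² + q² − 2·r·q·cos P = 5669.5, so p ≈ 75.296.
Law of cosines again: cos Q = (p² + r² − q²)/(2·p·r) ≈ 0.02048, so ∠Q ≈ 88.83°.
The bisector from Q has length 2·p·r·cos(∠Q/2)/(p+r) ≈ 46.554.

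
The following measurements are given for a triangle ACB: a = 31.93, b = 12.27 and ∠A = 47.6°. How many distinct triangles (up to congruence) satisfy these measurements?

b·sin A = 12.27·sin(47.6°) ≈ 9.061.
Since a ≥ b, exactly one triangle exists.

1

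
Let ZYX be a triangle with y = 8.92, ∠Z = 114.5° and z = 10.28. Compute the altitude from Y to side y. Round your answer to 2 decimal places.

h_Y ≈ 2.37

Law of sines: sin Y = y·sin Z/z ≈ 0.78958.
Since z ≥ y, only the acute value applies: ∠Y ≈ 52.15°.
Then ∠X = 180° − ∠Z − ∠Y ≈ 13.35°.
Law of sines gives x = z·sin X/sin Z ≈ 2.6093.
Area = ½·z·y·sin X ≈ 10.59.
The altitude from Y has length 2·area/y ≈ 2.3743.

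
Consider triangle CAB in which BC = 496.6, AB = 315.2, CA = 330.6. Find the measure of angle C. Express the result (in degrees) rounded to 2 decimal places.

∠C ≈ 38.62°

By the law of cosines, cos C = (BC² + CA² − AB²) / (2·BC·CA) ≈ 0.78135, so ∠C ≈ 38.62°.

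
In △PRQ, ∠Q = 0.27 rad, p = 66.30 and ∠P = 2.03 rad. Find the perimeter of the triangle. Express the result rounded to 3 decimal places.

The third angle is ∠R = π − ∠Q − ∠P = 0.842 rad.
Law of sines: r = p·sin R/sin P ≈ 55.154.
Law of sines: q = p·sin Q/sin P ≈ 19.728.
Semiperimeter s = (66.3+55.154+19.728)/2 = 70.591.
Perimeter = 66.3 + 55.154 + 19.728 = 141.18.

perimeter ≈ 141.182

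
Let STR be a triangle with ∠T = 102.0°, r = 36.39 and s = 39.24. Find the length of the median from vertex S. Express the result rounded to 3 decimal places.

m_S ≈ 44.789

By the law of cosines, t² = r² + s² − 2·r·s·cos T = 3457.8, so t ≈ 58.803.
Median from S: ½√(2·t² + 2·r² − s²) ≈ 44.789.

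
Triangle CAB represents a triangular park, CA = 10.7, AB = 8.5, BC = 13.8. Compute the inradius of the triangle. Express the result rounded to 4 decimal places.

Semiperimeter s = (8.5 + 13.8 + 10.7)/2 = 16.5.
Heron's formula: area = √(16.5·8·2.7·5.8) ≈ 45.466.
Inradius = area/s = 45.466/16.5 ≈ 2.7555.

2.7555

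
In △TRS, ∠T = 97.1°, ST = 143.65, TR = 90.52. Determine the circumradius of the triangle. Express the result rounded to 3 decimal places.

By the law of cosines, RS² = ST² + TR² − 2·ST·TR·cos T = 32044, so RS ≈ 179.01.
Area = ½·ST·TR·sin T ≈ 6451.7.
Circumradius = RS/(2 sin T) ≈ 90.195.

90.195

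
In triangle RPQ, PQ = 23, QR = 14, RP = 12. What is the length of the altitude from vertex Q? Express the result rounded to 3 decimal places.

Semiperimeter s = (23 + 14 + 12)/2 = 24.5.
Heron's formula: area = √(24.5·1.5·10.5·12.5) ≈ 69.451.
The altitude from Q has length 2·area/RP ≈ 11.575.

h_Q ≈ 11.575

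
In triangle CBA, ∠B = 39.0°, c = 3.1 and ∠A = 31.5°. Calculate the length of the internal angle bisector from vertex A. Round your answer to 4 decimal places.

The third angle is ∠C = 180° − ∠B − ∠A = 109.50°.
Law of sines: b = c·sin B/sin C ≈ 2.0696.
Law of sines: a = c·sin A/sin C ≈ 1.7183.
The bisector from A has length 2·c·b·cos(∠A/2)/(c+b) ≈ 2.3889.

2.3889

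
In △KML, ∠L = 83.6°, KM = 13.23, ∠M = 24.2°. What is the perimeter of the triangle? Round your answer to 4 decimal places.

The third angle is ∠K = 180° − ∠M − ∠L = 72.20°.
Law of sines: ML = KM·sin K/sin L ≈ 12.676.
Law of sines: LK = KM·sin M/sin L ≈ 5.4573.
Semiperimeter s = (12.676+5.4573+13.23)/2 = 15.681.
Perimeter = 12.676 + 5.4573 + 13.23 = 31.363.

31.3630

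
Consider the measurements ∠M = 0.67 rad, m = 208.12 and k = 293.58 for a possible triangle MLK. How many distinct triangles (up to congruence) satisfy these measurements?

k·sin M = 293.58·sin(0.67 rad) ≈ 182.3.
Since k sin M < m < k (182.3 < 208.12 < 293.58), two triangles exist.

2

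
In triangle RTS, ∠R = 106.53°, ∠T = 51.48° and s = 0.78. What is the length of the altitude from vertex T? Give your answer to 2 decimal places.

h_T ≈ 0.75

The third angle is ∠S = 180° − ∠R − ∠T = 21.99°.
Law of sines: r = s·sin R/sin S ≈ 1.997.
Law of sines: t = s·sin T/sin S ≈ 1.6298.
Area = ½·s·r·sin T ≈ 0.60935.
The altitude from T has length 2·area/t ≈ 0.74776.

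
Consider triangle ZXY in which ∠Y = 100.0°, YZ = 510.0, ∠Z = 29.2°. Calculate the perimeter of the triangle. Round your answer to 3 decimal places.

perimeter ≈ 1479.180

The third angle is ∠X = 180° − ∠Y − ∠Z = 50.80°.
Law of sines: XY = YZ·sin Z/sin X ≈ 321.07.
Law of sines: ZX = YZ·sin Y/sin X ≈ 648.11.
Semiperimeter s = (321.07+510+648.11)/2 = 739.59.
Perimeter = 321.07 + 510 + 648.11 = 1479.2.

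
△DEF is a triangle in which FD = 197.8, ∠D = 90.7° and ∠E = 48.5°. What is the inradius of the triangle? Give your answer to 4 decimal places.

53.7971

The third angle is ∠F = 180° − ∠D − ∠E = 40.80°.
Law of sines: EF = FD·sin D/sin E ≈ 264.08.
Law of sines: DE = FD·sin F/sin E ≈ 172.57.
Area = ½·FD·EF·sin F ≈ 17066.
Semiperimeter s = (264.08+197.8+172.57)/2 = 317.23.
Inradius = area/s = 17066/317.23 ≈ 53.797.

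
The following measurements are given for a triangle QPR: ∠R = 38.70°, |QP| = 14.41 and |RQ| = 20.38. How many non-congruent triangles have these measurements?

2

|RQ|·sin R = 20.38·sin(38.70°) ≈ 12.74.
Since |RQ| sin R < |QP| < |RQ| (12.74 < 14.41 < 20.38), two triangles exist.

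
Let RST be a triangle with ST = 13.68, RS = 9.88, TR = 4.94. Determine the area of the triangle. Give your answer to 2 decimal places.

18.18

Semiperimeter s = (13.68 + 4.94 + 9.88)/2 = 14.25.
Heron's formula: area = √(14.25·0.57·9.31·4.37) ≈ 18.179.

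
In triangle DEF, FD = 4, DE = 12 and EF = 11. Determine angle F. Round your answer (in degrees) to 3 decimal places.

∠F ≈ 94.562°

By the law of cosines, cos F = (EF² + FD² − DE²) / (2·EF·FD) ≈ -0.07955, so ∠F ≈ 94.56°.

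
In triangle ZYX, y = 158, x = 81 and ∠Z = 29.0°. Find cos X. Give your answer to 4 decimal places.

By the law of cosines, z² = y² + x² − 2·y·x·cos Z = 9138.2, so z ≈ 95.594.
Law of cosines again: cos X = (z² + y² − x²)/(2·z·y) ≈ 0.91173, so ∠X ≈ 24.25°.

0.9117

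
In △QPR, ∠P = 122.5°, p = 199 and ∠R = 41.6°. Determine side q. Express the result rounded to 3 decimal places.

The third angle is ∠Q = 180° − ∠P − ∠R = 15.90°.
Law of sines: q = p·sin Q/sin P ≈ 64.641.

64.641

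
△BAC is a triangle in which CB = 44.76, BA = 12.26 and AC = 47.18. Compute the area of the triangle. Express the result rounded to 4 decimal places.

area ≈ 273.7847

Semiperimeter s = (47.18 + 44.76 + 12.26)/2 = 52.1.
Heron's formula: area = √(52.1·4.92·7.34·39.84) ≈ 273.78.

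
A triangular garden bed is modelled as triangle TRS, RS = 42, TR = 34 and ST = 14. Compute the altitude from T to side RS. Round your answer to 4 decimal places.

h_T ≈ 10.2170

Semiperimeter s = (42 + 14 + 34)/2 = 45.
Heron's formula: area = √(45·3·31·11) ≈ 214.56.
The altitude from T has length 2·area/RS ≈ 10.217.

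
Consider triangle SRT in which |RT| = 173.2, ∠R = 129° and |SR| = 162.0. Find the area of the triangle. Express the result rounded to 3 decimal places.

10902.736

Area = ½·|SR|·|RT|·sin R ≈ 10903.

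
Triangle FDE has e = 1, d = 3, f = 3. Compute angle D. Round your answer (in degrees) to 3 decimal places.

By the law of cosines, cos D = (e² + f² − d²) / (2·e·f) ≈ 0.16667, so ∠D ≈ 80.41°.

∠D ≈ 80.406°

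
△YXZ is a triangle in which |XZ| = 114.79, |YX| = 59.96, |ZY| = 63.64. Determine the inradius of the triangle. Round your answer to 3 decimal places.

Semiperimeter s = (114.79 + 63.64 + 59.96)/2 = 119.2.
Heron's formula: area = √(119.2·4.405·55.555·59.235) ≈ 1314.5.
Inradius = area/s = 1314.5/119.2 ≈ 11.028.

11.028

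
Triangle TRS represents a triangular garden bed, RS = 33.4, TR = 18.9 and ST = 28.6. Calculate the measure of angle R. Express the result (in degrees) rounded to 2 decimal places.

∠R ≈ 58.76°

By the law of cosines, cos R = (TR² + RS² − ST²) / (2·TR·RS) ≈ 0.51865, so ∠R ≈ 58.76°.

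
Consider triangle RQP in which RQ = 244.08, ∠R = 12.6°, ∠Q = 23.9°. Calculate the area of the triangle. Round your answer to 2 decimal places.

area ≈ 4425.84

The third angle is ∠P = 180° − ∠R − ∠Q = 143.50°.
Law of sines: QP = RQ·sin R/sin P ≈ 89.513.
Law of sines: PR = RQ·sin Q/sin P ≈ 166.25.
Area = ½·RQ·QP·sin Q ≈ 4425.8.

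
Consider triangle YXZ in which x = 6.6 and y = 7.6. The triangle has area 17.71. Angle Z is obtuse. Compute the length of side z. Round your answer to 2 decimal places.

13.13

From area = ½·y·x·sin Z, we get sin Z = 2·area/(y·x) ≈ 0.70614.
Taking the obtuse solution, ∠Z ≈ 135.08°.
Law of cosines then gives z ≈ 13.128.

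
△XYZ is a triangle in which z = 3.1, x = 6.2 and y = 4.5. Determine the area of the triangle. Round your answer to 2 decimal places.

Semiperimeter s = (6.2 + 4.5 + 3.1)/2 = 6.9.
Heron's formula: area = √(6.9·0.7·2.4·3.8) ≈ 6.637.

6.64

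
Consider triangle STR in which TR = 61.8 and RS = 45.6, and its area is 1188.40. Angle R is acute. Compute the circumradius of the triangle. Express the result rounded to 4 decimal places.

From area = ½·TR·RS·sin R, we get sin R = 2·area/(TR·RS) ≈ 0.84341.
Taking the acute solution, ∠R ≈ 57.50°.
Law of cosines then gives ST ≈ 53.577.
Circumradius = ST/(2 sin R) ≈ 31.762.

31.7619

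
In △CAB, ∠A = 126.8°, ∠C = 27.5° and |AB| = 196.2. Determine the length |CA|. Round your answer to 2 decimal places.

184.26

The third angle is ∠B = 180° − ∠C − ∠A = 25.70°.
Law of sines: |CA| = |AB|·sin B/sin C ≈ 184.26.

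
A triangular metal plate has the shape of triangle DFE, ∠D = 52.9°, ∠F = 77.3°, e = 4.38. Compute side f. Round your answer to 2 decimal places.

The third angle is ∠E = 180° − ∠D − ∠F = 49.80°.
Law of sines: f = e·sin F/sin E ≈ 5.5942.

5.59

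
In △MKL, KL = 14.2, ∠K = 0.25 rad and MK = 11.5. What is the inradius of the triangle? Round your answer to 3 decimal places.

r ≈ 1.352

By the law of cosines, LM² = MK² + KL² − 2·MK·KL·cos K = 17.443, so LM ≈ 4.1765.
Area = ½·MK·KL·sin K ≈ 20.201.
Semiperimeter s = (14.2+4.1765+11.5)/2 = 14.938.
Inradius = area/s = 20.201/14.938 ≈ 1.3523.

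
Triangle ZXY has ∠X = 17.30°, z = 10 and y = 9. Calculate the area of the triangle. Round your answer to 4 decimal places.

Area = ½·y·z·sin X ≈ 13.382.

13.3819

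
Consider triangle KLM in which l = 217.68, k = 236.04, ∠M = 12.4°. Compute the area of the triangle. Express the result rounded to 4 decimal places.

Area = ½·k·l·sin M ≈ 5516.7.

5516.6780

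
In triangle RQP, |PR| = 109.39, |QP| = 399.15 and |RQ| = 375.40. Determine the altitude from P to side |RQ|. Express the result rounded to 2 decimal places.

Semiperimeter s = (399.15 + 109.39 + 375.4)/2 = 441.97.
Heron's formula: area = √(441.97·42.82·332.58·66.57) ≈ 20469.
The altitude from P has length 2·area/|RQ| ≈ 109.05.

h_P ≈ 109.05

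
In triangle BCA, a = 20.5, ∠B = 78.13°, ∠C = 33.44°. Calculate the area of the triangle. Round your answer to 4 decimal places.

area ≈ 121.8494

The third angle is ∠A = 180° − ∠B − ∠C = 68.43°.
Law of sines: b = a·sin B/sin A ≈ 21.572.
Law of sines: c = a·sin C/sin A ≈ 12.148.
Area = ½·a·b·sin C ≈ 121.85.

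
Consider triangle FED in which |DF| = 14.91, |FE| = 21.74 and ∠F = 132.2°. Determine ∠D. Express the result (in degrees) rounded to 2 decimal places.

∠D ≈ 28.62°

By the law of cosines, |ED|² = |DF|² + |FE|² − 2·|DF|·|FE|·cos F = 1130.4, so |ED| ≈ 33.621.
Law of cosines again: cos D = (|ED|² + |DF|² − |FE|²)/(2·|ED|·|DF|) ≈ 0.87781, so ∠D ≈ 28.62°.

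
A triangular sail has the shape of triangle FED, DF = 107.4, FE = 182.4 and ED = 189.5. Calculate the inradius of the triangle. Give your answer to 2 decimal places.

39.80

Semiperimeter s = (189.5 + 107.4 + 182.4)/2 = 239.65.
Heron's formula: area = √(239.65·50.15·132.25·57.25) ≈ 9539.2.
Inradius = area/s = 9539.2/239.65 ≈ 39.805.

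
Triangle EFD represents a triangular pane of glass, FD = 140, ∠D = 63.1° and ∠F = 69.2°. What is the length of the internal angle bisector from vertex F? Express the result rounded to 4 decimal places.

t_F ≈ 125.9877

The third angle is ∠E = 180° − ∠F − ∠D = 47.70°.
Law of sines: DE = FD·sin F/sin E ≈ 176.95.
Law of sines: EF = FD·sin D/sin E ≈ 168.8.
The bisector from F has length 2·EF·FD·cos(∠F/2)/(EF+FD) ≈ 125.99.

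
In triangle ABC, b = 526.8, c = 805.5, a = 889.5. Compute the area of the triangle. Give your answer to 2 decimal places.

area ≈ 209461.60

Semiperimeter s = (889.5 + 526.8 + 805.5)/2 = 1110.9.
Heron's formula: area = √(1110.9·221.4·584.1·305.4) ≈ 2.0946e+05.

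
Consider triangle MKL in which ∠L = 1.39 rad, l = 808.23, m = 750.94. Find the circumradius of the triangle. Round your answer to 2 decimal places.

410.81

Law of sines: sin M = m·sin L/l ≈ 0.91397.
Since l ≥ m, only the acute value applies: ∠M ≈ 1.153 rad.
Then ∠K = π − ∠L − ∠M ≈ 0.599 rad.
Law of sines gives k = l·sin K/sin L ≈ 462.99.
Circumradius = l/(2 sin L) ≈ 410.81.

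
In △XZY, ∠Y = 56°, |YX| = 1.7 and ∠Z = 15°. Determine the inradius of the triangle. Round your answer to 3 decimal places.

The third angle is ∠X = 180° − ∠Z − ∠Y = 109.00°.
Law of sines: |ZY| = |YX|·sin X/sin Z ≈ 6.2104.
Law of sines: |XZ| = |YX|·sin Y/sin Z ≈ 5.4454.
Area = ½·|YX|·|ZY|·sin Y ≈ 4.3764.
Semiperimeter s = (6.2104+1.7+5.4454)/2 = 6.6779.
Inradius = area/s = 4.3764/6.6779 ≈ 0.65535.

0.655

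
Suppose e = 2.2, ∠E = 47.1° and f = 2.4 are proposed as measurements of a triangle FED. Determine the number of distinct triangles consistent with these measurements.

2

f·sin E = 2.4·sin(47.1°) ≈ 1.758.
Since f sin E < e < f (1.758 < 2.2 < 2.4), two triangles exist.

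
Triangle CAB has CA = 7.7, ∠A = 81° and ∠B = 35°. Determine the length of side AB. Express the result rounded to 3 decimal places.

The third angle is ∠C = 180° − ∠A − ∠B = 64.00°.
Law of sines: AB = CA·sin C/sin B ≈ 12.066.

12.066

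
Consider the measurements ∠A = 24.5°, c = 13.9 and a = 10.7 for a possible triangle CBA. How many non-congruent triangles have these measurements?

2

c·sin A = 13.9·sin(24.5°) ≈ 5.764.
Since c sin A < a < c (5.764 < 10.7 < 13.9), two triangles exist.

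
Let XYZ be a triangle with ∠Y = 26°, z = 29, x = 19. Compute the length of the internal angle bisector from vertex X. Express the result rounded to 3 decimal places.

By the law of cosines, y² = z² + x² − 2·z·x·cos Y = 211.53, so y ≈ 14.544.
Law of cosines again: cos X = (y² + z² − x²)/(2·y·z) ≈ 0.81978, so ∠X ≈ 34.94°.
The bisector from X has length 2·y·z·cos(∠X/2)/(y+z) ≈ 18.479.

t_X ≈ 18.479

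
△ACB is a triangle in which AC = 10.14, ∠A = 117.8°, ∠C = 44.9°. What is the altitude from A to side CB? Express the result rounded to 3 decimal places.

h_A ≈ 7.158

The third angle is ∠B = 180° − ∠A − ∠C = 17.30°.
Law of sines: CB = AC·sin A/sin B ≈ 30.163.
Law of sines: BA = AC·sin C/sin B ≈ 24.069.
Area = ½·AC·CB·sin C ≈ 107.95.
The altitude from A has length 2·area/CB ≈ 7.1575.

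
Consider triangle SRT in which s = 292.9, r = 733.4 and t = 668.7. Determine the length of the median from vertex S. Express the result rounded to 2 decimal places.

m_S ≈ 686.35

Median from S: ½√(2·r² + 2·t² − s²) ≈ 686.35.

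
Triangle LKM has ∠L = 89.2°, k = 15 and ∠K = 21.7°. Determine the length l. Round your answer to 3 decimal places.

40.564

The third angle is ∠M = 180° − ∠L − ∠K = 69.10°.
Law of sines: l = k·sin L/sin K ≈ 40.564.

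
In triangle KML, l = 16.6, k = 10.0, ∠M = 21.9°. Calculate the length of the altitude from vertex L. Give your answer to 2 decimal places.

By the law of cosines, m² = l² + k² − 2·l·k·cos M = 67.518, so m ≈ 8.217.
Area = ½·l·k·sin M ≈ 30.958.
The altitude from L has length 2·area/l ≈ 3.7299.

3.73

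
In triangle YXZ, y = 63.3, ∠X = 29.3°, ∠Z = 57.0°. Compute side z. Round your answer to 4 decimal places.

53.1987

The third angle is ∠Y = 180° − ∠X − ∠Z = 93.70°.
Law of sines: z = y·sin Z/sin Y ≈ 53.199.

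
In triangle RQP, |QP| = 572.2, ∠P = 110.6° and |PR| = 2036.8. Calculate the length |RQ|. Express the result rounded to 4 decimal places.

By the law of cosines, |RQ|² = |QP|² + |PR|² − 2·|QP|·|PR|·cos P = 5.2961e+06, so |RQ| ≈ 2301.3.

2301.3213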